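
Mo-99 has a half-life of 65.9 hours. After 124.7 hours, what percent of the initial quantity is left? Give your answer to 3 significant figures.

26.9%

n = 124.7/65.9 ≈ 1.8923 half-lives.
Fraction remaining = (1/2)^1.8923 ≈ 0.26938, i.e. 26.938%.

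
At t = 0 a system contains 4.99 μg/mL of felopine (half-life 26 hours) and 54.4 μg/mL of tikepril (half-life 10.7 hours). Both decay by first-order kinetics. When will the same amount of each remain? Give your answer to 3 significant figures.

62.7 hours

Set 4.99·(1/2)^(t/26) = 54.4·(1/2)^(t/10.7).
Taking log₂: log₂(4.99/54.4) = t·(1/26 − 1/10.7).
log₂(0.091728) = -3.4465; 1/26 − 1/10.7 = -0.054996.
t = -3.4465 / -0.054996 ≈ 62.668 hours.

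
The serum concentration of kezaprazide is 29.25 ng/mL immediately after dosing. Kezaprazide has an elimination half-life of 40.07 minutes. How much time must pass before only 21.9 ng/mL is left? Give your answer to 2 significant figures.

17 minutes

Fraction remaining = 21.9/29.25 ≈ 0.74872.
n = log₂(29.25/21.9) = ln(1.3356)/ln 2 ≈ 0.41751 half-lives.
t = n × t½ = 0.41751 × 40.07 ≈ 16.729 minutes.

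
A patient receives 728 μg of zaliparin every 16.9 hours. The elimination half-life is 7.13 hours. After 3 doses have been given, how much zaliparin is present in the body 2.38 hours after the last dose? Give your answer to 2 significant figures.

The 3 doses were given 36.18, 19.28, 2.38 hours ago.
Total = 728·(1/2)^(36.18/7.13) + 728·(1/2)^(19.28/7.13) + 728·(1/2)^(2.38/7.13)
      = 21.608 + 111.72 + 577.63 ≈ 710.95 μg.

710 μg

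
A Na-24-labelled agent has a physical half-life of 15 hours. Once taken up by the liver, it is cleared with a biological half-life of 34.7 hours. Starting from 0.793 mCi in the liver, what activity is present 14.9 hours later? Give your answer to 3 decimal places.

0.296 mCi

1/t_eff = 1/t_phys + 1/t_biol = 1/15 + 1/34.7 = 0.095485 per hour.
t_eff = 15 × 34.7 / (15 + 34.7) ≈ 10.473 hours.
Remaining = 0.793 × (1/2)^(14.9/10.473) = 0.793 × (1/2)^1.4227 ≈ 0.29579 mCi.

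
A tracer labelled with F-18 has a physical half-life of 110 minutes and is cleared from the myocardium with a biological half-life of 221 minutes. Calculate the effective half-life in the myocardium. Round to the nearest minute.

73 minutes

1/t_eff = 1/t_phys + 1/t_biol = 1/110 + 1/221 = 0.013616 per minute.
t_eff = 110 × 221 / (110 + 221) ≈ 73.444 minutes.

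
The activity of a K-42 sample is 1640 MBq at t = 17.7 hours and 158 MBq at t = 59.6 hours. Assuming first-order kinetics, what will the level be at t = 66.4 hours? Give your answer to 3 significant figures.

108 MBq

Over Δt = 59.6 − 17.7 = 41.9 hours, the level fell by a factor of 1640/158 ≈ 10.38.
n = log₂(10.38) ≈ 3.3757 half-lives, so t½ = 41.9/3.3757 ≈ 12.412 hours.
From t = 59.6 to t = 66.4: 158 × (1/2)^((66.4−59.6)/12.412) ≈ 108.08 MBq.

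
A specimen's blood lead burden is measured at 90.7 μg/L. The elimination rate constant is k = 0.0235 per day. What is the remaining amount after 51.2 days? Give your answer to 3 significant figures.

t½ = ln 2 / k = 0.69315 / 0.0235 ≈ 29.496 days.
Number of half-lives: n = 51.2/29.496 ≈ 1.7359.
Remaining = 90.7 × (1/2)^1.7359 = 90.7 × 0.30023 ≈ 27.231 μg/L.

27.2 μg/L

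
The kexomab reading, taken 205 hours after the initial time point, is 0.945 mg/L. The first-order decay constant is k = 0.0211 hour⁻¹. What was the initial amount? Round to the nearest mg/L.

71 mg/L

t½ = ln 2 / k = 0.69315 / 0.0211 ≈ 32.851 hours.
Number of half-lives elapsed: n = 205/32.851 ≈ 6.2404.
A₀ = A × 2^n = 0.945 × 2^6.2404 = 0.945 × 75.603 ≈ 71.445 mg/L.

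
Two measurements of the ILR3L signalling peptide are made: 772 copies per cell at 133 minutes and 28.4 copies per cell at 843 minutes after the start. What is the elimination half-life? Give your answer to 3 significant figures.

149 minutes

Over Δt = 843 − 133 = 710 minutes, the level fell by a factor of 772/28.4 ≈ 27.183.
n = log₂(27.183) ≈ 4.7646 half-lives, so t½ = 710/4.7646 ≈ 149.01 minutes.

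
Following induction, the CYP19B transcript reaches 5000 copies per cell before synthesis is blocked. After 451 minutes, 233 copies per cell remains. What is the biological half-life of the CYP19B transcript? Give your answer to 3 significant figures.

A/A₀ = 233/5000 ≈ 0.0466.
n = log₂(21.459) ≈ 4.4235 half-lives elapsed in 451 minutes.
t½ = 451/4.4235 ≈ 101.95 minutes.

102 minutes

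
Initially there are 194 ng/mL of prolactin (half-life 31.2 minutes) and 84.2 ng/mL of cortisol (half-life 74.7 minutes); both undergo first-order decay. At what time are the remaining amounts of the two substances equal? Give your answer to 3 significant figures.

64.5 minutes

Set 194·(1/2)^(t/31.2) = 84.2·(1/2)^(t/74.7).
Taking log₂: log₂(194/84.2) = t·(1/31.2 − 1/74.7).
log₂(2.304) = 1.2042; 1/31.2 − 1/74.7 = 0.018664.
t = 1.2042 / 0.018664 ≈ 64.517 minutes.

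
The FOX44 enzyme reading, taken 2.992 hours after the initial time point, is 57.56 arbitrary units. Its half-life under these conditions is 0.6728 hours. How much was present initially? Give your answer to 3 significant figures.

Number of half-lives elapsed: n = 2.992/0.6728 ≈ 4.4471.
A₀ = A × 2^n = 57.56 × 2^4.4471 = 57.56 × 21.813 ≈ 1255.5 arbitrary units.

1260 arbitrary units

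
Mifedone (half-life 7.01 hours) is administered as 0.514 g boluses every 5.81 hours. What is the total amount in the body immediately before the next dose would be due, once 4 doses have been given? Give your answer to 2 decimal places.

The 4 doses were given 23.24, 17.43, 11.62, 5.81 hours ago.
Total = 0.514·(1/2)^(23.24/7.01) + 0.514·(1/2)^(17.43/7.01) + 0.514·(1/2)^(11.62/7.01) + 0.514·(1/2)^(5.81/7.01)
      = 0.051638 + 0.091721 + 0.16292 + 0.28938 ≈ 0.59565 g.

0.60 g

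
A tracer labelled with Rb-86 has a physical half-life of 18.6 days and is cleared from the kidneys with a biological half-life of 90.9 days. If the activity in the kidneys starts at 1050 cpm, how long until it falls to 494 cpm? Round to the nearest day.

17 days

1/t_eff = 1/t_phys + 1/t_biol = 1/18.6 + 1/90.9 = 0.064765 per day.
t_eff = 18.6 × 90.9 / (18.6 + 90.9) ≈ 15.441 days.
n = log₂(1050/494) ≈ 1.0878; t = 1.0878 × 15.441 ≈ 16.796 days.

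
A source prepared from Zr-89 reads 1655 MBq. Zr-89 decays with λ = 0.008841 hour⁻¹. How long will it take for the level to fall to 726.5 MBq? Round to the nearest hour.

93 hours

t½ = ln 2 / λ = 0.69315 / 0.008841 ≈ 78.401 hours.
Fraction remaining = 726.5/1655 ≈ 0.43897.
n = log₂(1655/726.5) = ln(2.278)/ln 2 ≈ 1.1878 half-lives.
t = n × t½ = 1.1878 × 78.401 ≈ 93.125 hours.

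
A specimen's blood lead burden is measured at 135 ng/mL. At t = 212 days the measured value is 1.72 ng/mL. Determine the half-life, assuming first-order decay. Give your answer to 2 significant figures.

A/A₀ = 1.72/135 ≈ 0.012741.
n = log₂(78.488) ≈ 6.2944 half-lives elapsed in 212 days.
t½ = 212/6.2944 ≈ 33.681 days.

34 days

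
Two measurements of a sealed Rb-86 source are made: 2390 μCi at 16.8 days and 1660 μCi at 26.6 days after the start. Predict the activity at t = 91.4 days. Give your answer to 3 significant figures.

149 μCi

Over Δt = 26.6 − 16.8 = 9.8 days, the level fell by a factor of 2390/1660 ≈ 1.4398.
n = log₂(1.4398) ≈ 0.52583 half-lives, so t½ = 9.8/0.52583 ≈ 18.637 days.
From t = 26.6 to t = 91.4: 1660 × (1/2)^((91.4−26.6)/18.637) ≈ 149.09 μCi.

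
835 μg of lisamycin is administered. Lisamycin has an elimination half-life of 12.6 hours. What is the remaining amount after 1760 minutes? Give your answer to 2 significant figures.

170 μg

Convert the elapsed time: 1760 minutes = 29.3333 hours.
Number of half-lives: n = 29.3333/12.6 ≈ 2.328.
Remaining = 835 × (1/2)^2.328 = 835 × 0.19915 ≈ 166.29 μg.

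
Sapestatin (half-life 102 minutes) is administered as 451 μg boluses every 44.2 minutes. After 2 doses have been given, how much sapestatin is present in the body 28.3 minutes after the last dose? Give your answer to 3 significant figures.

648 μg

The 2 doses were given 72.5, 28.3 minutes ago.
Total = 451·(1/2)^(72.5/102) + 451·(1/2)^(28.3/102)
      = 275.56 + 372.1 ≈ 647.65 μg.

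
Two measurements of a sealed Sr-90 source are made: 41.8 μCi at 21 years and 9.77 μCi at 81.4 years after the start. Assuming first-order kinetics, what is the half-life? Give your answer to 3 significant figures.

28.8 years

Over Δt = 81.4 − 21 = 60.4 years, the level fell by a factor of 41.8/9.77 ≈ 4.2784.
n = log₂(4.2784) ≈ 2.0971 half-lives, so t½ = 60.4/2.0971 ≈ 28.802 years.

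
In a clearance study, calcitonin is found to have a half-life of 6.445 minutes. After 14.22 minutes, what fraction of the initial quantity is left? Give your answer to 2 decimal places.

n = 14.22/6.445 ≈ 2.2064 half-lives.
Fraction remaining = (1/2)^2.2064 ≈ 0.21668.

0.22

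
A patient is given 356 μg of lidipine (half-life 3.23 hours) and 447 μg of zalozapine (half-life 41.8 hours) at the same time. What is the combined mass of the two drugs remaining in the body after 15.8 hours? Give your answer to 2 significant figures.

lidipine: 356 × (1/2)^(15.8/3.23) = 356 × (1/2)^4.8916 ≈ 11.993 μg.
zalozapine: 447 × (1/2)^(15.8/41.8) = 447 × (1/2)^0.37799 ≈ 343.97 μg.
Total = 11.993 + 343.97 ≈ 355.96 μg.

360 μg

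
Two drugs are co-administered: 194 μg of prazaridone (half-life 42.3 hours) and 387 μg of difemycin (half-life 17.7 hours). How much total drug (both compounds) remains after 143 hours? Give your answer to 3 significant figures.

prazaridone: 194 × (1/2)^(143/42.3) = 194 × (1/2)^3.3806 ≈ 18.627 μg.
difemycin: 387 × (1/2)^(143/17.7) = 387 × (1/2)^8.0791 ≈ 1.4311 μg.
Total = 18.627 + 1.4311 ≈ 20.058 μg.

20.1 μg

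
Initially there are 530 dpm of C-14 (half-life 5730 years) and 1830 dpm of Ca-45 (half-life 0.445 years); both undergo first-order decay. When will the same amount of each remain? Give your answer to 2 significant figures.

Set 530·(1/2)^(t/5730) = 1830·(1/2)^(t/0.445).
Taking log₂: log₂(530/1830) = t·(1/5730 − 1/0.445).
log₂(0.28962) = -1.7878; 1/5730 − 1/0.445 = -2.247.
t = -1.7878 / -2.247 ≈ 0.79562 years.

0.80 years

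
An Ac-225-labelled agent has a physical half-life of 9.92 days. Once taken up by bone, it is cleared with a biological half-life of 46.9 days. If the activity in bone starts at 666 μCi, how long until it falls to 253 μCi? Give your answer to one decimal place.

1/t_eff = 1/t_phys + 1/t_biol = 1/9.92 + 1/46.9 = 0.12213 per day.
t_eff = 9.92 × 46.9 / (9.92 + 46.9) ≈ 8.1881 days.
n = log₂(666/253) ≈ 1.3964; t = 1.3964 × 8.1881 ≈ 11.434 days.

11.4 days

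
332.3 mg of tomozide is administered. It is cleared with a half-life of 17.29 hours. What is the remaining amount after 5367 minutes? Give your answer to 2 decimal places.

9.21 mg

Convert the elapsed time: 5367 minutes = 89.45 hours.
Number of half-lives: n = 89.45/17.29 ≈ 5.1735.
Remaining = 332.3 × (1/2)^5.1735 = 332.3 × 0.027709 ≈ 9.2076 mg.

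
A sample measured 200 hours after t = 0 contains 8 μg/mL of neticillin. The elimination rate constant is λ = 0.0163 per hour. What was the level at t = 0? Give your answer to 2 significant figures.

210 μg/mL

t½ = ln 2 / λ = 0.69315 / 0.0163 ≈ 42.524 hours.
Number of half-lives elapsed: n = 200/42.524 ≈ 4.7032.
A₀ = A × 2^n = 8 × 2^4.7032 = 8 × 26.05 ≈ 208.4 μg/mL.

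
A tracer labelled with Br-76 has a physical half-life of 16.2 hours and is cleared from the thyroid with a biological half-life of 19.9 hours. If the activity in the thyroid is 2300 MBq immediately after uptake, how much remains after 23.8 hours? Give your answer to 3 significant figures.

363 MBq

1/t_eff = 1/t_phys + 1/t_biol = 1/16.2 + 1/19.9 = 0.11198 per hour.
t_eff = 16.2 × 19.9 / (16.2 + 19.9) ≈ 8.9302 hours.
Remaining = 2300 × (1/2)^(23.8/8.9302) = 2300 × (1/2)^2.6651 ≈ 362.62 MBq.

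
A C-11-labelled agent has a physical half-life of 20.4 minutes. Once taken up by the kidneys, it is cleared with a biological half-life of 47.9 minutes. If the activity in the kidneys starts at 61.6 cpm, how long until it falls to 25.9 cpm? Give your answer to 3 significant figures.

1/t_eff = 1/t_phys + 1/t_biol = 1/20.4 + 1/47.9 = 0.069896 per minute.
t_eff = 20.4 × 47.9 / (20.4 + 47.9) ≈ 14.307 minutes.
n = log₂(61.6/25.9) ≈ 1.25; t = 1.25 × 14.307 ≈ 17.883 minutes.

17.9 minutes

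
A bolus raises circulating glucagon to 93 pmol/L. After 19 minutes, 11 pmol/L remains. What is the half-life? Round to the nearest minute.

6 minutes

A/A₀ = 11/93 ≈ 0.11828.
n = log₂(8.4545) ≈ 3.0797 half-lives elapsed in 19 minutes.
t½ = 19/3.0797 ≈ 6.1694 minutes.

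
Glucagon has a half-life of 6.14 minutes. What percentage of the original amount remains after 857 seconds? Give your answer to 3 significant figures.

857 seconds = 14.2833 minutes.
n = 14.2833/6.14 ≈ 2.3263 half-lives.
Fraction remaining = (1/2)^2.3263 ≈ 0.1994, i.e. 19.94%.

19.9%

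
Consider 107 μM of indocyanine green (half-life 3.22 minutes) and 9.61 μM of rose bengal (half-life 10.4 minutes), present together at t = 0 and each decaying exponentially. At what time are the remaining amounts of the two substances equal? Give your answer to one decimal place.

16.2 minutes

Set 107·(1/2)^(t/3.22) = 9.61·(1/2)^(t/10.4).
Taking log₂: log₂(107/9.61) = t·(1/3.22 − 1/10.4).
log₂(11.134) = 3.4769; 1/3.22 − 1/10.4 = 0.21441.
t = 3.4769 / 0.21441 ≈ 16.217 minutes.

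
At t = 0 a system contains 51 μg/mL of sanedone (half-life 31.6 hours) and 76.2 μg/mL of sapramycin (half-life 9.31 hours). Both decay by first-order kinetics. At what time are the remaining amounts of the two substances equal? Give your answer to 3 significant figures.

Set 51·(1/2)^(t/31.6) = 76.2·(1/2)^(t/9.31).
Taking log₂: log₂(51/76.2) = t·(1/31.6 − 1/9.31).
log₂(0.66929) = -0.57929; 1/31.6 − 1/9.31 = -0.075766.
t = -0.57929 / -0.075766 ≈ 7.6458 hours.

7.65 hours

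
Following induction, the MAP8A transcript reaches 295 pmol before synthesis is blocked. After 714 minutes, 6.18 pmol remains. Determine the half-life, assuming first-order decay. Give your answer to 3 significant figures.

128 minutes

A/A₀ = 6.18/295 ≈ 0.020949.
n = log₂(47.735) ≈ 5.577 half-lives elapsed in 714 minutes.
t½ = 714/5.577 ≈ 128.03 minutes.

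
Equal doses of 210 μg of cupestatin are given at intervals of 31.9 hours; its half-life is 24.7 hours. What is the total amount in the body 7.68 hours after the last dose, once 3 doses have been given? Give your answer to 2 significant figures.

The 3 doses were given 71.48, 39.58, 7.68 hours ago.
Total = 210·(1/2)^(71.48/24.7) + 210·(1/2)^(39.58/24.7) + 210·(1/2)^(7.68/24.7)
      = 28.253 + 69.158 + 169.29 ≈ 266.7 μg.

270 μg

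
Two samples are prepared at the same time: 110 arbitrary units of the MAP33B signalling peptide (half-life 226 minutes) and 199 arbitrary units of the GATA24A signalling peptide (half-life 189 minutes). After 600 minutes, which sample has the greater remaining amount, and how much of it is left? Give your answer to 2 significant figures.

MAP33B signalling peptide: 110 × (1/2)^2.6549 ≈ 17.466 arbitrary units.
GATA24A signalling peptide: 199 × (1/2)^3.1746 ≈ 22.04 arbitrary units.
GATA24A signalling peptide has more remaining, at ≈ 22.04 arbitrary units.

GATA24A signalling peptide, 22 arbitrary units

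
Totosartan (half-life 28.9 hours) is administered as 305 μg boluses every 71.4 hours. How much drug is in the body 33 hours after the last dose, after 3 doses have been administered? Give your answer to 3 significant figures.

168 μg

The 3 doses were given 175.8, 104.4, 33 hours ago.
Total = 305·(1/2)^(175.8/28.9) + 305·(1/2)^(104.4/28.9) + 305·(1/2)^(33/28.9)
      = 4.4991 + 24.937 + 138.22 ≈ 167.65 μg.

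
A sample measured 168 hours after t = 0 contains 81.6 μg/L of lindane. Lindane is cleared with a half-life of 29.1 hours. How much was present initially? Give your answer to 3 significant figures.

Number of half-lives elapsed: n = 168/29.1 ≈ 5.7732.
A₀ = A × 2^n = 81.6 × 2^5.7732 = 81.6 × 54.69 ≈ 4462.7 μg/L.

4460 μg/L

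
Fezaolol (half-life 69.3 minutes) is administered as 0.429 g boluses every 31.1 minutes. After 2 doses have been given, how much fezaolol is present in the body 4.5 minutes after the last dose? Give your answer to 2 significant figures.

The 2 doses were given 35.6, 4.5 minutes ago.
Total = 0.429·(1/2)^(35.6/69.3) + 0.429·(1/2)^(4.5/69.3)
      = 0.30048 + 0.41012 ≈ 0.7106 g.

0.71 g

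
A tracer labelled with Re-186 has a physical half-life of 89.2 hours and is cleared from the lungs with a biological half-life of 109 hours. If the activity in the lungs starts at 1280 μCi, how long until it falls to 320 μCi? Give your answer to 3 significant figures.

1/t_eff = 1/t_phys + 1/t_biol = 1/89.2 + 1/109 = 0.020385 per hour.
t_eff = 89.2 × 109 / (89.2 + 109) ≈ 49.055 hours.
n = log₂(1280/320) ≈ 2; t = 2 × 49.055 ≈ 98.111 hours.

98.1 hours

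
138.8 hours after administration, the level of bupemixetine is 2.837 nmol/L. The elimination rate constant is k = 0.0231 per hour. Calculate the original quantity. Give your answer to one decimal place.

t½ = ln 2 / k = 0.69315 / 0.0231 ≈ 30.006 hours.
Number of half-lives elapsed: n = 138.8/30.006 ≈ 4.6257.
A₀ = A × 2^n = 2.837 × 2^4.6257 = 2.837 × 24.687 ≈ 70.037 nmol/L.

70.0 nmol/L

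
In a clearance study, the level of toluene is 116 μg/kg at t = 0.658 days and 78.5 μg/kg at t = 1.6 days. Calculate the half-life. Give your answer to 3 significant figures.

1.67 days

Over Δt = 1.6 − 0.658 = 0.942 days, the level fell by a factor of 116/78.5 ≈ 1.4777.
n = log₂(1.4777) ≈ 0.56336 half-lives, so t½ = 0.942/0.56336 ≈ 1.6721 days.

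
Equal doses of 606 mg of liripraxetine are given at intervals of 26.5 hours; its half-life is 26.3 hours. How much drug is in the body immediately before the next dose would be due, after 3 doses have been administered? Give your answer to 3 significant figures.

526 mg

The 3 doses were given 79.5, 53, 26.5 hours ago.
Total = 606·(1/2)^(79.5/26.3) + 606·(1/2)^(53/26.3) + 606·(1/2)^(26.5/26.3)
      = 74.562 + 149.91 + 301.41 ≈ 525.88 mg.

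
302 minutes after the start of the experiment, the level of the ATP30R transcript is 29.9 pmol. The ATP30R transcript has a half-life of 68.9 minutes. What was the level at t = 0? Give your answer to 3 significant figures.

624 pmol

Number of half-lives elapsed: n = 302/68.9 ≈ 4.3832.
A₀ = A × 2^n = 29.9 × 2^4.3832 = 29.9 × 20.867 ≈ 623.93 pmol.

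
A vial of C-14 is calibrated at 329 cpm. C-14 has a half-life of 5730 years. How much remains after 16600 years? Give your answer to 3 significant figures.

44.2 cpm

Number of half-lives: n = 16600/5730 ≈ 2.897.
Remaining = 329 × (1/2)^2.897 = 329 × 0.13425 ≈ 44.167 cpm.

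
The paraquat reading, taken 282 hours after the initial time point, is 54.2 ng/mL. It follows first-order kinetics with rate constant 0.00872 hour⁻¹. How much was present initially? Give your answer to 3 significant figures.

634 ng/mL

t½ = ln 2 / k = 0.69315 / 0.00872 ≈ 79.489 hours.
Number of half-lives elapsed: n = 282/79.489 ≈ 3.5476.
A₀ = A × 2^n = 54.2 × 2^3.5476 = 54.2 × 11.694 ≈ 633.79 ng/mL.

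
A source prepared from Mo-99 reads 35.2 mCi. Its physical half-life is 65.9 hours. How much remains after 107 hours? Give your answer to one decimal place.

Number of half-lives: n = 107/65.9 ≈ 1.6237.
Remaining = 35.2 × (1/2)^1.6237 = 35.2 × 0.32451 ≈ 11.423 mCi.

11.4 mCi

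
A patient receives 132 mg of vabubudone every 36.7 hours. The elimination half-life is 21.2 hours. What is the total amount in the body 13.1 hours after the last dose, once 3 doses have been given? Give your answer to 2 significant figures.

The 3 doses were given 86.5, 49.8, 13.1 hours ago.
Total = 132·(1/2)^(86.5/21.2) + 132·(1/2)^(49.8/21.2) + 132·(1/2)^(13.1/21.2)
      = 7.804 + 25.908 + 86.012 ≈ 119.72 mg.

120 mg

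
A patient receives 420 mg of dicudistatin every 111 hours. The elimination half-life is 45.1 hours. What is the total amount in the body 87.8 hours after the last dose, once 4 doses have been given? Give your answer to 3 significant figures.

133 mg

The 4 doses were given 420.8, 309.8, 198.8, 87.8 hours ago.
Total = 420·(1/2)^(420.8/45.1) + 420·(1/2)^(309.8/45.1) + 420·(1/2)^(198.8/45.1) + 420·(1/2)^(87.8/45.1)
      = 0.65242 + 3.5927 + 19.784 + 108.95 ≈ 132.97 mg.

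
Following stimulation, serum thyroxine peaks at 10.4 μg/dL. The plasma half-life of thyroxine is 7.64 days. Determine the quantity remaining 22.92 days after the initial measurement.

1.3 μg/dL

Elapsed time is 3 half-lives (22.92/7.64).
Each half-life halves the amount: 10.4 × (1/2)^3 = 10.4/8 = 1.3 μg/dL.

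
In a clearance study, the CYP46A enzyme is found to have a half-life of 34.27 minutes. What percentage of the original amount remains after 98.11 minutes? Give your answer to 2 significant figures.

14%

n = 98.11/34.27 ≈ 2.8629 half-lives.
Fraction remaining = (1/2)^2.8629 ≈ 0.13747, i.e. 13.747%.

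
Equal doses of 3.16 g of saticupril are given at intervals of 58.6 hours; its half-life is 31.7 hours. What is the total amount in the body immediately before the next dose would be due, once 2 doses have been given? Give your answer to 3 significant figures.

The 2 doses were given 117.2, 58.6 hours ago.
Total = 3.16·(1/2)^(117.2/31.7) + 3.16·(1/2)^(58.6/31.7)
      = 0.24363 + 0.87742 ≈ 1.1211 g.

1.12 g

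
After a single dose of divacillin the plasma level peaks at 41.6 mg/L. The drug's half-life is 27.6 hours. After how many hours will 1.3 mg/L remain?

138 hours

1.3/41.6 = 1/32, so 5 half-lives have elapsed.
t = 5 × 27.6 = 138 hours.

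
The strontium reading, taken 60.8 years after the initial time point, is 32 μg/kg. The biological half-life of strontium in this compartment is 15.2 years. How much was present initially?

512 μg/kg

Number of half-lives elapsed: n = 60.8/15.2 ≈ 4.
A₀ = A × 2^n = 32 × 2^4 = 32 × 16 ≈ 512 μg/kg.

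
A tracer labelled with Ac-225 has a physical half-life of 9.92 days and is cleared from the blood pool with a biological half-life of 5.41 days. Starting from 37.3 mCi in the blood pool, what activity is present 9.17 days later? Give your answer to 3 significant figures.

1/t_eff = 1/t_phys + 1/t_biol = 1/9.92 + 1/5.41 = 0.28565 per day.
t_eff = 9.92 × 5.41 / (9.92 + 5.41) ≈ 3.5008 days.
Remaining = 37.3 × (1/2)^(9.17/3.5008) = 37.3 × (1/2)^2.6194 ≈ 6.07 mCi.

6.07 mCi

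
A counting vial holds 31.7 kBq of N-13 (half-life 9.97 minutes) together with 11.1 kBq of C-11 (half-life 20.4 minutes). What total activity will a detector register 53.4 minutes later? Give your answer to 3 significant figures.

2.58 kBq

N-13: 31.7 × (1/2)^(53.4/9.97) = 31.7 × (1/2)^5.3561 ≈ 0.77397 kBq.
C-11: 11.1 × (1/2)^(53.4/20.4) = 11.1 × (1/2)^2.6176 ≈ 1.8086 kBq.
Total = 0.77397 + 1.8086 ≈ 2.5825 kBq.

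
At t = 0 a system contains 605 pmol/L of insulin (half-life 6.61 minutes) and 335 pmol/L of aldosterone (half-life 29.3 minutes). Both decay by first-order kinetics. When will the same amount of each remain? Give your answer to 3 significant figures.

7.28 minutes

Set 605·(1/2)^(t/6.61) = 335·(1/2)^(t/29.3).
Taking log₂: log₂(605/335) = t·(1/6.61 − 1/29.3).
log₂(1.806) = 0.85277; 1/6.61 − 1/29.3 = 0.11716.
t = 0.85277 / 0.11716 ≈ 7.2789 minutes.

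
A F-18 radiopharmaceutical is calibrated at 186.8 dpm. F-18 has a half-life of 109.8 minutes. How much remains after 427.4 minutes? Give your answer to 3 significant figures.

12.6 dpm

Number of half-lives: n = 427.4/109.8 ≈ 3.8925.
Remaining = 186.8 × (1/2)^3.8925 = 186.8 × 0.067333 ≈ 12.578 dpm.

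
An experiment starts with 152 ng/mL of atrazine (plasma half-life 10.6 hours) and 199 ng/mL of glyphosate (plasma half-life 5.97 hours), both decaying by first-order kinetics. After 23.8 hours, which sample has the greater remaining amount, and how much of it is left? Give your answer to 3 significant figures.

atrazine, 32.1 ng/mL

atrazine: 152 × (1/2)^2.2453 ≈ 32.059 ng/mL.
glyphosate: 199 × (1/2)^3.9866 ≈ 12.554 ng/mL.
Atrazine has more remaining, at ≈ 32.059 ng/mL.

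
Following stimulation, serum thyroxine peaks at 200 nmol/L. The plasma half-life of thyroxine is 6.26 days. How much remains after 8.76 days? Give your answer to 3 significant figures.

Number of half-lives: n = 8.76/6.26 ≈ 1.3994.
Remaining = 200 × (1/2)^1.3994 = 200 × 0.3791 ≈ 75.819 nmol/L.

75.8 nmol/L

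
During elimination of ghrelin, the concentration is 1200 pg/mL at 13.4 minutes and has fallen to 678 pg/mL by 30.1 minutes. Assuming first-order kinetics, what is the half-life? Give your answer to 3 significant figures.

20.3 minutes

Over Δt = 30.1 − 13.4 = 16.7 minutes, the level fell by a factor of 1200/678 ≈ 1.7699.
n = log₂(1.7699) ≈ 0.82368 half-lives, so t½ = 16.7/0.82368 ≈ 20.275 minutes.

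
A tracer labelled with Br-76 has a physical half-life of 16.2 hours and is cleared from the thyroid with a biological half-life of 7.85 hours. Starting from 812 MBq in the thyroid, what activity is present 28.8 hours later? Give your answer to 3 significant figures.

18.6 MBq

1/t_eff = 1/t_phys + 1/t_biol = 1/16.2 + 1/7.85 = 0.18912 per hour.
t_eff = 16.2 × 7.85 / (16.2 + 7.85) ≈ 5.2877 hours.
Remaining = 812 × (1/2)^(28.8/5.2877) = 812 × (1/2)^5.4466 ≈ 18.62 MBq.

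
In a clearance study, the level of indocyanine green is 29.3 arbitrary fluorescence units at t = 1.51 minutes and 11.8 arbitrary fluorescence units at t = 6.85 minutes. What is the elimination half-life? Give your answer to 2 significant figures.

4.1 minutes

Over Δt = 6.85 − 1.51 = 5.34 minutes, the level fell by a factor of 29.3/11.8 ≈ 2.4831.
n = log₂(2.4831) ≈ 1.3121 half-lives, so t½ = 5.34/1.3121 ≈ 4.0698 minutes.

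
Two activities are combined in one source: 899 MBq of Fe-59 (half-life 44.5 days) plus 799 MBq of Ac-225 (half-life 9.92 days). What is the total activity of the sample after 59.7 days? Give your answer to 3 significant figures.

Fe-59: 899 × (1/2)^(59.7/44.5) = 899 × (1/2)^1.3416 ≈ 354.74 MBq.
Ac-225: 799 × (1/2)^(59.7/9.92) = 799 × (1/2)^6.0181 ≈ 12.328 MBq.
Total = 354.74 + 12.328 ≈ 367.06 MBq.

367 MBq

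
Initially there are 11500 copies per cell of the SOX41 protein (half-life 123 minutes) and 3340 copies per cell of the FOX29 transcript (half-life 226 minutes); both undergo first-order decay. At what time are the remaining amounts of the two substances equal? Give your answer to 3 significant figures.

Set 11500·(1/2)^(t/123) = 3340·(1/2)^(t/226).
Taking log₂: log₂(11500/3340) = t·(1/123 − 1/226).
log₂(3.4431) = 1.7837; 1/123 − 1/226 = 0.0037053.
t = 1.7837 / 0.0037053 ≈ 481.39 minutes.

481 minutes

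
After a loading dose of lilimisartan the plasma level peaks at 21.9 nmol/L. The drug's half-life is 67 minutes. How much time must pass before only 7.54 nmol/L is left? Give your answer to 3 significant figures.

103 minutes

Fraction remaining = 7.54/21.9 ≈ 0.34429.
n = log₂(21.9/7.54) = ln(2.9045)/ln 2 ≈ 1.5383 half-lives.
t = n × t½ = 1.5383 × 67 ≈ 103.07 minutes.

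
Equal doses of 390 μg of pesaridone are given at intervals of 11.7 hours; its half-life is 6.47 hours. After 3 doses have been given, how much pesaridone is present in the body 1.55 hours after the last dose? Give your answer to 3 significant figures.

452 μg

The 3 doses were given 24.95, 13.25, 1.55 hours ago.
Total = 390·(1/2)^(24.95/6.47) + 390·(1/2)^(13.25/6.47) + 390·(1/2)^(1.55/6.47)
      = 26.929 + 94.315 + 330.33 ≈ 451.57 μg.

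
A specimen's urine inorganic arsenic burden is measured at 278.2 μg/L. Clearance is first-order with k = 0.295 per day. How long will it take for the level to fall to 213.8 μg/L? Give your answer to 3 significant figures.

0.893 days

t½ = ln 2 / k = 0.69315 / 0.295 ≈ 2.3497 days.
Fraction remaining = 213.8/278.2 ≈ 0.76851.
n = log₂(278.2/213.8) = ln(1.3012)/ln 2 ≈ 0.37986 half-lives.
t = n × t½ = 0.37986 × 2.3497 ≈ 0.89254 days.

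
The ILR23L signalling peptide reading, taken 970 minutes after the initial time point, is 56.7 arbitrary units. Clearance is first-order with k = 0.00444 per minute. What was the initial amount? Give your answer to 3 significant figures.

4210 arbitrary units

t½ = ln 2 / k = 0.69315 / 0.00444 ≈ 156.11 minutes.
Number of half-lives elapsed: n = 970/156.11 ≈ 6.2134.
A₀ = A × 2^n = 56.7 × 2^6.2134 = 56.7 × 74.203 ≈ 4207.3 arbitrary units.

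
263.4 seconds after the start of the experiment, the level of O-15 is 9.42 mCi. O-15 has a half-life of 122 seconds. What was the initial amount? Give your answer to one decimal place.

Number of half-lives elapsed: n = 263.4/122 ≈ 2.159.
A₀ = A × 2^n = 9.42 × 2^2.159 = 9.42 × 4.4661 ≈ 42.071 mCi.

42.1 mCi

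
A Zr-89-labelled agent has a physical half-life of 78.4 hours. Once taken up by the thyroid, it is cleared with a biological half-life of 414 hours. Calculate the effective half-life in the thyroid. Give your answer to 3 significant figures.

65.9 hours

1/t_eff = 1/t_phys + 1/t_biol = 1/78.4 + 1/414 = 0.015171 per hour.
t_eff = 78.4 × 414 / (78.4 + 414) ≈ 65.917 hours.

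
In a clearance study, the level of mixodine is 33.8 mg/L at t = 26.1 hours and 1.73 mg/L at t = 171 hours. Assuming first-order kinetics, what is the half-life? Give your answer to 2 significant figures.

Over Δt = 171 − 26.1 = 144.9 hours, the level fell by a factor of 33.8/1.73 ≈ 19.538.
n = log₂(19.538) ≈ 4.2882 half-lives, so t½ = 144.9/4.2882 ≈ 33.791 hours.

34 hours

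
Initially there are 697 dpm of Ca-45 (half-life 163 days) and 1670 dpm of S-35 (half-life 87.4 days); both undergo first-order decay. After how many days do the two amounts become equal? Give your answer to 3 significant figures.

238 days

Set 697·(1/2)^(t/163) = 1670·(1/2)^(t/87.4).
Taking log₂: log₂(697/1670) = t·(1/163 − 1/87.4).
log₂(0.41737) = -1.2606; 1/163 − 1/87.4 = -0.0053067.
t = -1.2606 / -0.0053067 ≈ 237.55 days.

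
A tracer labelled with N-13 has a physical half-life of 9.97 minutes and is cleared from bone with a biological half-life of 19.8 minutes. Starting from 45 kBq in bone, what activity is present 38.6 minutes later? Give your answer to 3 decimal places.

0.796 kBq

1/t_eff = 1/t_phys + 1/t_biol = 1/9.97 + 1/19.8 = 0.15081 per minute.
t_eff = 9.97 × 19.8 / (9.97 + 19.8) ≈ 6.631 minutes.
Remaining = 45 × (1/2)^(38.6/6.631) = 45 × (1/2)^5.8211 ≈ 0.79595 kBq.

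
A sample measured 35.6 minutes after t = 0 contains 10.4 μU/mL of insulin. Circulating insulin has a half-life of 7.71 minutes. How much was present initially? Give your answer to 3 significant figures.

Number of half-lives elapsed: n = 35.6/7.71 ≈ 4.6174.
A₀ = A × 2^n = 10.4 × 2^4.6174 = 10.4 × 24.545 ≈ 255.27 μU/mL.

255 μU/mL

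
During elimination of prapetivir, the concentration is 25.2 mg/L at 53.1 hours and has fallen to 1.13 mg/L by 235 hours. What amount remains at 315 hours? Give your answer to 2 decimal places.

Over Δt = 235 − 53.1 = 181.9 hours, the level fell by a factor of 25.2/1.13 ≈ 22.301.
n = log₂(22.301) ≈ 4.479 half-lives, so t½ = 181.9/4.479 ≈ 40.611 hours.
From t = 235 to t = 315: 1.13 × (1/2)^((315−235)/40.611) ≈ 0.28846 mg/L.

0.29 mg/L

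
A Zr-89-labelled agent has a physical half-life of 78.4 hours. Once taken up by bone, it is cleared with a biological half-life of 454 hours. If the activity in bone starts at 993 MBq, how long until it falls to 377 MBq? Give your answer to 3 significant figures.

93.4 hours

1/t_eff = 1/t_phys + 1/t_biol = 1/78.4 + 1/454 = 0.014958 per hour.
t_eff = 78.4 × 454 / (78.4 + 454) ≈ 66.855 hours.
n = log₂(993/377) ≈ 1.3972; t = 1.3972 × 66.855 ≈ 93.412 hours.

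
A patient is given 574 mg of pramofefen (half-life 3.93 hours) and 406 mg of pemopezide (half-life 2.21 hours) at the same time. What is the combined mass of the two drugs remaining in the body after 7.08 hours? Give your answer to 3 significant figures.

pramofefen: 574 × (1/2)^(7.08/3.93) = 574 × (1/2)^1.8015 ≈ 164.66 mg.
pemopezide: 406 × (1/2)^(7.08/2.21) = 406 × (1/2)^3.2036 ≈ 44.07 mg.
Total = 164.66 + 44.07 ≈ 208.73 mg.

209 mg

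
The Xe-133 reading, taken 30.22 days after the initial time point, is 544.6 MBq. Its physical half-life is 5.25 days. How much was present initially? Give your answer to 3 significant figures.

Number of half-lives elapsed: n = 30.22/5.25 ≈ 5.7562.
A₀ = A × 2^n = 544.6 × 2^5.7562 = 544.6 × 54.049 ≈ 29435 MBq.

29400 MBq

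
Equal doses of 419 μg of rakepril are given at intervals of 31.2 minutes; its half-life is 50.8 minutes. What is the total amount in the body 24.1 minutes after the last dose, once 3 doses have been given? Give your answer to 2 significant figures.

630 μg

The 3 doses were given 86.5, 55.3, 24.1 minutes ago.
Total = 419·(1/2)^(86.5/50.8) + 419·(1/2)^(55.3/50.8) + 419·(1/2)^(24.1/50.8)
      = 128.72 + 197.02 + 301.58 ≈ 627.32 μg.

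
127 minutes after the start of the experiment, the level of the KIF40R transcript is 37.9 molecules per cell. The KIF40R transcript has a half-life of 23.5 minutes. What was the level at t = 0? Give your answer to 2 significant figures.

1600 molecules per cell

Number of half-lives elapsed: n = 127/23.5 ≈ 5.4043.
A₀ = A × 2^n = 37.9 × 2^5.4043 = 37.9 × 42.349 ≈ 1605 molecules per cell.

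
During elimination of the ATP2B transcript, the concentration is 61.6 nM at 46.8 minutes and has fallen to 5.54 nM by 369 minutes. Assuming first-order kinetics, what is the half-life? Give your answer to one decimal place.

Over Δt = 369 − 46.8 = 322.2 minutes, the level fell by a factor of 61.6/5.54 ≈ 11.119.
n = log₂(11.119) ≈ 3.475 half-lives, so t½ = 322.2/3.475 ≈ 92.72 minutes.

92.7 minutes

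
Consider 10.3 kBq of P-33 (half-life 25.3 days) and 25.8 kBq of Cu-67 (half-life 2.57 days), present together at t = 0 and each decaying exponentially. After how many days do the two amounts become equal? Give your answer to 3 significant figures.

3.79 days

Set 10.3·(1/2)^(t/25.3) = 25.8·(1/2)^(t/2.57).
Taking log₂: log₂(10.3/25.8) = t·(1/25.3 − 1/2.57).
log₂(0.39922) = -1.3247; 1/25.3 − 1/2.57 = -0.34958.
t = -1.3247 / -0.34958 ≈ 3.7895 days.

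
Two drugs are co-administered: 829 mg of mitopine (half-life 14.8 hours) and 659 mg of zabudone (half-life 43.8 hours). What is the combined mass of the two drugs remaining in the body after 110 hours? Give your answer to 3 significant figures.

120 mg

mitopine: 829 × (1/2)^(110/14.8) = 829 × (1/2)^7.4324 ≈ 4.7992 mg.
zabudone: 659 × (1/2)^(110/43.8) = 659 × (1/2)^2.5114 ≈ 115.58 mg.
Total = 4.7992 + 115.58 ≈ 120.38 mg.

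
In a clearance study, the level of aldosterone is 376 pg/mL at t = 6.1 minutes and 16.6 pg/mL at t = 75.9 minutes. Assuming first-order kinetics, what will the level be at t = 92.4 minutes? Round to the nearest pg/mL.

8 pg/mL

Over Δt = 75.9 − 6.1 = 69.8 minutes, the level fell by a factor of 376/16.6 ≈ 22.651.
n = log₂(22.651) ≈ 4.5015 half-lives, so t½ = 69.8/4.5015 ≈ 15.506 minutes.
From t = 75.9 to t = 92.4: 16.6 × (1/2)^((92.4−75.9)/15.506) ≈ 7.9393 pg/mL.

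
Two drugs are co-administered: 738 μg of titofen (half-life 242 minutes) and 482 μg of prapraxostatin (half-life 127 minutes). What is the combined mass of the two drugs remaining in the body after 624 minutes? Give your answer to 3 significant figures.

titofen: 738 × (1/2)^(624/242) = 738 × (1/2)^2.5785 ≈ 123.55 μg.
prapraxostatin: 482 × (1/2)^(624/127) = 482 × (1/2)^4.9134 ≈ 15.994 μg.
Total = 123.55 + 15.994 ≈ 139.55 μg.

140 μg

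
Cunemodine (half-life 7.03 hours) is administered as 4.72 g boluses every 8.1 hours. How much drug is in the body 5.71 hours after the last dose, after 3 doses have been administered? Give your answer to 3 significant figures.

4.44 g

The 3 doses were given 21.91, 13.81, 5.71 hours ago.
Total = 4.72·(1/2)^(21.91/7.03) + 4.72·(1/2)^(13.81/7.03) + 4.72·(1/2)^(5.71/7.03)
      = 0.54418 + 1.2094 + 2.688 ≈ 4.4417 g.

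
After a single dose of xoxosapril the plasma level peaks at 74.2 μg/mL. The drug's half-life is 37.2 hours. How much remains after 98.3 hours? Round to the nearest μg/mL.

Number of half-lives: n = 98.3/37.2 ≈ 2.6425.
Remaining = 74.2 × (1/2)^2.6425 = 74.2 × 0.16015 ≈ 11.883 μg/mL.

12 μg/mL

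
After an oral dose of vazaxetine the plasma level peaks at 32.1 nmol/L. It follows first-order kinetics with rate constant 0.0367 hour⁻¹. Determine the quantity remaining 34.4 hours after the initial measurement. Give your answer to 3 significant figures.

t½ = ln 2 / k = 0.69315 / 0.0367 ≈ 18.887 hours.
Number of half-lives: n = 34.4/18.887 ≈ 1.8214.
Remaining = 32.1 × (1/2)^1.8214 = 32.1 × 0.28295 ≈ 9.0827 nmol/L.

9.08 nmol/L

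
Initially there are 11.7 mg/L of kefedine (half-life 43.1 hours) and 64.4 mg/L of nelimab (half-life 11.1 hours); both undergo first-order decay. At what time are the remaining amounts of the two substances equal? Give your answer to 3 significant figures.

36.8 hours

Set 11.7·(1/2)^(t/43.1) = 64.4·(1/2)^(t/11.1).
Taking log₂: log₂(11.7/64.4) = t·(1/43.1 − 1/11.1).
log₂(0.18168) = -2.4606; 1/43.1 − 1/11.1 = -0.066888.
t = -2.4606 / -0.066888 ≈ 36.786 hours.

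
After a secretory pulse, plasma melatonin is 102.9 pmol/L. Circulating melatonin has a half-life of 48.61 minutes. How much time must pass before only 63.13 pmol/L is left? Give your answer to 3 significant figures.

34.3 minutes

Fraction remaining = 63.13/102.9 ≈ 0.61351.
n = log₂(102.9/63.13) = ln(1.63)/ln 2 ≈ 0.70485 half-lives.
t = n × t½ = 0.70485 × 48.61 ≈ 34.263 minutes.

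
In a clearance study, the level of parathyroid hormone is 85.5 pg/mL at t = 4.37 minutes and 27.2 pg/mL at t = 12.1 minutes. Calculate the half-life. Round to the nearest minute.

5 minutes

Over Δt = 12.1 − 4.37 = 7.73 minutes, the level fell by a factor of 85.5/27.2 ≈ 3.1434.
n = log₂(3.1434) ≈ 1.6523 half-lives, so t½ = 7.73/1.6523 ≈ 4.6783 minutes.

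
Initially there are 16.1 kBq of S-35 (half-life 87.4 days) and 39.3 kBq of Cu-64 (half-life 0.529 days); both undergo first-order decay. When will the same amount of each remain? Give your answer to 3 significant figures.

0.685 days

Set 16.1·(1/2)^(t/87.4) = 39.3·(1/2)^(t/0.529).
Taking log₂: log₂(16.1/39.3) = t·(1/87.4 − 1/0.529).
log₂(0.40967) = -1.2875; 1/87.4 − 1/0.529 = -1.8789.
t = -1.2875 / -1.8789 ≈ 0.68522 days.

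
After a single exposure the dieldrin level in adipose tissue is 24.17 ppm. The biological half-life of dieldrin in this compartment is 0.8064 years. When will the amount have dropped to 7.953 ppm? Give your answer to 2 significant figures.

1.3 years

Fraction remaining = 7.953/24.17 ≈ 0.32904.
n = log₂(24.17/7.953) = ln(3.0391)/ln 2 ≈ 1.6036 half-lives.
t = n × t½ = 1.6036 × 0.8064 ≈ 1.2932 years.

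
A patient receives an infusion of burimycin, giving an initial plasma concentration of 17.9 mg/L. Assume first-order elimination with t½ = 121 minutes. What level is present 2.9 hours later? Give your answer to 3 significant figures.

Convert the elapsed time: 2.9 hours = 174 minutes.
Number of half-lives: n = 174/121 ≈ 1.438.
Remaining = 17.9 × (1/2)^1.438 = 17.9 × 0.36907 ≈ 6.6064 mg/L.

6.61 mg/L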